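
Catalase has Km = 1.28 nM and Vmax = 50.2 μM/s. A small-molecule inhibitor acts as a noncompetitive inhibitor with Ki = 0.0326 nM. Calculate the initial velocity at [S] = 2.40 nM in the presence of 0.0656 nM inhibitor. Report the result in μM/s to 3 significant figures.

α = 1 + [I]/Ki = 1 + 0.0656/0.0326 = 3.012.
For a noncompetitive inhibitor, Vmax is reduced to Vmax/α while Km is unchanged: Km,app = 1.28 nM, Vmax,app = 16.7 μM/s.
v = Vmax,app·[S]/(Km,app + [S]) = 16.7 × 2.40/(1.28 + 2.40) = 10.9 μM/s.

10.9 μM/s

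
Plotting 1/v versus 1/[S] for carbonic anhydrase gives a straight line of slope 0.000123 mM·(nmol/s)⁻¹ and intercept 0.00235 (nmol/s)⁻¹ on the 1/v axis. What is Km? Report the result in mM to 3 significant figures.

y-intercept = 1/Vmax ⇒ Vmax = 426 nmol/s; slope = Km/Vmax ⇒ Km = slope × Vmax.
Km = 0.000123 × 426 = 0.0523 mM.

0.0523 mM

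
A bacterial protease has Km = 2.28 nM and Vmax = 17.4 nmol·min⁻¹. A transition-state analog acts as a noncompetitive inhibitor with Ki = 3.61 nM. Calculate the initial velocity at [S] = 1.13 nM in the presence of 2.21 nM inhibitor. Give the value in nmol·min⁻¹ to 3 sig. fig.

3.58 nmol·min⁻¹

α = 1 + [I]/Ki = 1 + 2.21/3.61 = 1.612.
For a noncompetitive inhibitor, Vmax is reduced to Vmax/α while Km is unchanged: Km,app = 2.28 nM, Vmax,app = 10.8 nmol·min⁻¹.
v = Vmax,app·[S]/(Km,app + [S]) = 10.8 × 1.13/(2.28 + 1.13) = 3.58 nmol·min⁻¹.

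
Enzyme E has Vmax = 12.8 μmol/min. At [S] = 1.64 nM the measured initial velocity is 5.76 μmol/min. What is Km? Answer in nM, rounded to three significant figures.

v/Vmax = 5.76/12.8 = 0.4500 = [S]/(Km+[S]).
So Km + [S] = [S]/0.4500 = 3.644 nM, giving Km = 3.644 − 1.64 = 2.00 nM.

2.00 nM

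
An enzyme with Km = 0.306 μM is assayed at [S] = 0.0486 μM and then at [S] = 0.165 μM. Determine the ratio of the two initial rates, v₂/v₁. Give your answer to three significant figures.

Since Vmax cancels, v₂/v₁ = [S]₂(Km+[S]₁) / [S]₁(Km+[S]₂).
= 0.165×(0.306+0.0486) / (0.0486×(0.306+0.165)) = 0.05851/0.02289 = 2.56.

2.56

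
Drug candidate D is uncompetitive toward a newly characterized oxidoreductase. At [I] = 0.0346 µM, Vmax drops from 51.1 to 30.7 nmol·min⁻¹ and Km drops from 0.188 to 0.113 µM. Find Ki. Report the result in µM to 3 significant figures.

0.0521 µM

Uncompetitive: Vmax,app = Vmax/α (and Km,app = Km/α) with α = 1 + [I]/Ki.
α = Vmax/Vmax,app = 51.1/30.7 = 1.664.
Since α = 1 + [I]/Ki, [I]/Ki = 1.664 − 1 = 0.6645 and Ki = 0.0346/0.6645 = 0.0521 µM.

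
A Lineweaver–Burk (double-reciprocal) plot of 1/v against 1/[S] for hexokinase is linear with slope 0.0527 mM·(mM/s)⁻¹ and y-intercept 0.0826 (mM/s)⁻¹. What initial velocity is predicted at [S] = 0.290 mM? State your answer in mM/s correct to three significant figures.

The y-intercept is 1/Vmax, so Vmax = 1/0.0826 = 12.1 mM/s.
The slope is Km/Vmax, so Km = 0.0527 × 12.1 = 0.638 mM.
Then v = 12.1 × 0.290/(0.638 + 0.290) = 3.78 mM/s.

3.78 mM/s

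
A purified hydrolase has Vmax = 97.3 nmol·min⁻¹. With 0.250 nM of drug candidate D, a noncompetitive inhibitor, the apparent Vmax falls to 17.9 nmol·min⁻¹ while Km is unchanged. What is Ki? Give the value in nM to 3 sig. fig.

Noncompetitive: Vmax,app = Vmax/α with α = 1 + [I]/Ki.
α = Vmax/Vmax,app = 97.3/17.9 = 5.436.
Since α = 1 + [I]/Ki, [I]/Ki = 5.436 − 1 = 4.436 and Ki = 0.250/4.436 = 0.0564 nM.

0.0564 nM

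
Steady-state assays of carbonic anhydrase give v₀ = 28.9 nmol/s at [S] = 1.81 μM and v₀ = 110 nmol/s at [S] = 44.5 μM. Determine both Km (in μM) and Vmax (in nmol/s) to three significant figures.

In reciprocal form, 1/v = (Km/Vmax)·(1/[S]) + 1/Vmax. The two points give (1/[S], 1/v) = (0.5525, 0.03460) and (0.02247, 0.009091).
Slope = (0.03460 − 0.009091)/(0.5525 − 0.02247) = 0.04813; intercept = 0.03460 − 0.04813×0.5525 = 0.008009.
Vmax = 1/intercept = 125 nmol/s; Km = slope × Vmax = 0.04813 × 125 = 6.01 μM.

Km = 6.01 μM; Vmax = 125 nmol/s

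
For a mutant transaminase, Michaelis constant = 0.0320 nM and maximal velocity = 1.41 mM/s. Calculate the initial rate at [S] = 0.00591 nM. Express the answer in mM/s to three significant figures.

v = Vmax·[S]/(Km + [S]) = 1.41 × 0.00591 / (0.0320 + 0.00591)
  = 0.008333 / 0.03791 = 0.220 mM/s.

0.220 mM/s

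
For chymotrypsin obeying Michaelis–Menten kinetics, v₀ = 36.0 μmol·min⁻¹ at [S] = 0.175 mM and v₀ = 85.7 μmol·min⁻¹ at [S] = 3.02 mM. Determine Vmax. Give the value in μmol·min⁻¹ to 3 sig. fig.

93.7 μmol·min⁻¹

In reciprocal form, 1/v = (Km/Vmax)·(1/[S]) + 1/Vmax. The two points give (1/[S], 1/v) = (5.714, 0.02778) and (0.3311, 0.01167).
Slope = (0.02778 − 0.01167)/(5.714 − 0.3311) = 0.002993; intercept = 0.02778 − 0.002993×5.714 = 0.01068.
Vmax = 1/intercept = 93.7 μmol·min⁻¹; Km = slope × Vmax = 0.002993 × 93.7 = 0.280 mM.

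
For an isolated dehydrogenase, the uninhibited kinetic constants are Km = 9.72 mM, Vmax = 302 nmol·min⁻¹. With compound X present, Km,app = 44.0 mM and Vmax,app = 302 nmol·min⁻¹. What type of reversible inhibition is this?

Km increases (9.72 → 44.0 mM) while Vmax is unchanged — the hallmark of competitive inhibition.

competitive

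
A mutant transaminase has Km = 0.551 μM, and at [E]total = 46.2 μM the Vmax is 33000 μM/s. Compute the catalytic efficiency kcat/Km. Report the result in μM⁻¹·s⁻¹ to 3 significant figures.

kcat = Vmax/[E]total = 33000/46.2 = 714 s⁻¹.
kcat/Km = 714/0.551 = 1300 μM⁻¹·s⁻¹.

1300 μM⁻¹·s⁻¹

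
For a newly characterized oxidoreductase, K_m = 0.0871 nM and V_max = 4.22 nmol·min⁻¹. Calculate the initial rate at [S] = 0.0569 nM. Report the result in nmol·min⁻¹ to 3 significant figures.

v = Vmax·[S]/(Km + [S]) = 4.22 × 0.0569 / (0.0871 + 0.0569)
  = 0.2401 / 0.1440 = 1.67 nmol·min⁻¹.

1.67 nmol·min⁻¹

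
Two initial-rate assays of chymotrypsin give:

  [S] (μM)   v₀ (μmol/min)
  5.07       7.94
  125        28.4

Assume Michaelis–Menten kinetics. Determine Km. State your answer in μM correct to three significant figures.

15.3 μM

From v = Vmax[S]/(Km+[S]), each point gives Vmax = v(Km+[S])/[S].
Equating: 7.94(Km+5.07)/5.07 = 28.4(Km+125)/125.
1.566·Km + 7.94 = 0.2272·Km + 28.4, so (1.566 − 0.2272)·Km = 28.4 − 7.94.
Km = 20.46/1.339 = 15.3 μM; then Vmax = 7.94(15.3+5.07)/5.07 = 31.9 μmol/min.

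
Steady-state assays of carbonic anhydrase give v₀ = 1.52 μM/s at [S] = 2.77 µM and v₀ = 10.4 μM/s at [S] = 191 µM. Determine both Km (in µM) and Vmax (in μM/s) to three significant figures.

Km = 18.0 µM; Vmax = 11.4 μM/s

In reciprocal form, 1/v = (Km/Vmax)·(1/[S]) + 1/Vmax. The two points give (1/[S], 1/v) = (0.3610, 0.6579) and (0.005236, 0.09615).
Slope = (0.6579 − 0.09615)/(0.3610 − 0.005236) = 1.579; intercept = 0.6579 − 1.579×0.3610 = 0.08789.
Vmax = 1/intercept = 11.4 μM/s; Km = slope × Vmax = 1.579 × 11.4 = 18.0 µM.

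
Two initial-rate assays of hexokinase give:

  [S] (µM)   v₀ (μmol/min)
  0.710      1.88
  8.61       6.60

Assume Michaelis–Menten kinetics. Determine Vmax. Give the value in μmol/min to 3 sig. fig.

In reciprocal form, 1/v = (Km/Vmax)·(1/[S]) + 1/Vmax. The two points give (1/[S], 1/v) = (1.408, 0.5319) and (0.1161, 0.1515).
Slope = (0.5319 − 0.1515)/(1.408 − 0.1161) = 0.2944; intercept = 0.5319 − 0.2944×1.408 = 0.1173.
Vmax = 1/intercept = 8.52 μmol/min; Km = slope × Vmax = 0.2944 × 8.52 = 2.51 µM.

8.52 μmol/min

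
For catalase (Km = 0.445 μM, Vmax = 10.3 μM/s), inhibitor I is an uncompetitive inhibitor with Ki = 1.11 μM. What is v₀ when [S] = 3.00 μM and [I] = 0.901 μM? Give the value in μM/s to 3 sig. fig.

With α = 1 + [I]/Ki = 1 + 0.901/1.11 = 1.812, the uncompetitive rate law is v = (Vmax/α)·[S] / (Km/α + [S]).
v = (10.3/1.812)×3.00 / (0.445/1.812 + 3.00) = 17.06/3.246 = 5.25 μM/s.

5.25 μM/s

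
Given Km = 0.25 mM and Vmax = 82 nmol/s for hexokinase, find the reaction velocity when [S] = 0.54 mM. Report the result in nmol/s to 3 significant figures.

56.1 nmol/s

v = Vmax·[S]/(Km + [S]) = 82 × 0.54 / (0.25 + 0.54)
  = 44.28 / 0.7900 = 56.1 nmol/s.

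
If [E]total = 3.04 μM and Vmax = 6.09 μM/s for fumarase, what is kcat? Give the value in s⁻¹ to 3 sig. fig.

kcat = Vmax/[E]total = 6.09 μM/s / 3.04 μM = 2.00 s⁻¹.

2.00 s⁻¹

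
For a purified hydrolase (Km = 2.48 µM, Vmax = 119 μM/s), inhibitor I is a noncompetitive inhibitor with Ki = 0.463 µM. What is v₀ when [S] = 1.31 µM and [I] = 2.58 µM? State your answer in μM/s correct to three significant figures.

6.26 μM/s

α = 1 + [I]/Ki = 1 + 2.58/0.463 = 6.572.
For a noncompetitive inhibitor, Vmax is reduced to Vmax/α while Km is unchanged: Km,app = 2.48 µM, Vmax,app = 18.1 μM/s.
v = Vmax,app·[S]/(Km,app + [S]) = 18.1 × 1.31/(2.48 + 1.31) = 6.26 μM/s.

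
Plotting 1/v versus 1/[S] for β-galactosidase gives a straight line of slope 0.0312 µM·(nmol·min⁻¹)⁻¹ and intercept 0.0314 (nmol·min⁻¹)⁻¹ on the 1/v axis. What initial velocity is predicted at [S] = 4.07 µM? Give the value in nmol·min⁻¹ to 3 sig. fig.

The y-intercept is 1/Vmax, so Vmax = 1/0.0314 = 31.8 nmol·min⁻¹.
The slope is Km/Vmax, so Km = 0.0312 × 31.8 = 0.994 µM.
Then v = 31.8 × 4.07/(0.994 + 4.07) = 25.6 nmol·min⁻¹.

25.6 nmol·min⁻¹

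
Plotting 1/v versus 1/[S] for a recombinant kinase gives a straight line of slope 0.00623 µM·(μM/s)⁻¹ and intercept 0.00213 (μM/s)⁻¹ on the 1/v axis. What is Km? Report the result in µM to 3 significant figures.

2.92 µM

y-intercept = 1/Vmax ⇒ Vmax = 469 μM/s; slope = Km/Vmax ⇒ Km = slope × Vmax.
Km = 0.00623 × 469 = 2.92 µM.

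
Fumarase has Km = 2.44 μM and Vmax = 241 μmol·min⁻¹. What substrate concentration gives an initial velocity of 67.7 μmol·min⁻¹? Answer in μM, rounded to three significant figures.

The required fractional saturation is v/Vmax = 67.7/241 = 0.2809.
Then [S]/(Km+[S]) = 0.2809 ⇒ [S] = 2.44 × 0.2809/(1 − 0.2809) = 0.953 μM.

0.953 μM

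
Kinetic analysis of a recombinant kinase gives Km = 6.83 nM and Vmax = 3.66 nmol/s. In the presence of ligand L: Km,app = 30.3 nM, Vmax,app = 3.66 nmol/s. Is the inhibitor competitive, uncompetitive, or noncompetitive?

Km increases (6.83 → 30.3 nM) while Vmax is unchanged — the hallmark of competitive inhibition.

competitive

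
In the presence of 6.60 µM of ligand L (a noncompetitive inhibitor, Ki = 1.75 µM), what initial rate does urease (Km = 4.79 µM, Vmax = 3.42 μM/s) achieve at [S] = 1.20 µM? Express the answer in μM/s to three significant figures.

0.144 μM/s

With α = 1 + [I]/Ki = 1 + 6.60/1.75 = 4.771, the noncompetitive rate law is v = (Vmax/α)·[S] / (Km + [S]).
v = (3.42/4.771)×1.20 / (4.79 + 1.20) = 0.8601/5.990 = 0.144 μM/s.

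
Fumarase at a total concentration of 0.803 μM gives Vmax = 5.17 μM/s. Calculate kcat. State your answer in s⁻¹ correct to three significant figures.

kcat = Vmax/[E]total = 5.17 μM/s / 0.803 μM = 6.44 s⁻¹.

6.44 s⁻¹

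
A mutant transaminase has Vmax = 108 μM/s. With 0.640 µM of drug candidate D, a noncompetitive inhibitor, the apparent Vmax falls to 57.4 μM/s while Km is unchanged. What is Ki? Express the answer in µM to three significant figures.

0.726 µM

Noncompetitive: Vmax,app = Vmax/α with α = 1 + [I]/Ki.
α = Vmax/Vmax,app = 108/57.4 = 1.882.
Since α = 1 + [I]/Ki, [I]/Ki = 1.882 − 1 = 0.8815 and Ki = 0.640/0.8815 = 0.726 µM.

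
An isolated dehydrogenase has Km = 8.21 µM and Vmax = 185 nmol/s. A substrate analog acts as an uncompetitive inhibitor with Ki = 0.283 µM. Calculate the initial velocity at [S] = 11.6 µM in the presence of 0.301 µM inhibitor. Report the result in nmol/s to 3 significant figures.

66.8 nmol/s

With α = 1 + [I]/Ki = 1 + 0.301/0.283 = 2.064, the uncompetitive rate law is v = (Vmax/α)·[S] / (Km/α + [S]).
v = (185/2.064)×11.6 / (8.21/2.064 + 11.6) = 1040/15.58 = 66.8 nmol/s.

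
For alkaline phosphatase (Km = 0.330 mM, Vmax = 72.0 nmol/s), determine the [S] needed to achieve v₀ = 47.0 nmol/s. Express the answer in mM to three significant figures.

0.620 mM

The required fractional saturation is v/Vmax = 47.0/72.0 = 0.6528.
Then [S]/(Km+[S]) = 0.6528 ⇒ [S] = 0.330 × 0.6528/(1 − 0.6528) = 0.620 mM.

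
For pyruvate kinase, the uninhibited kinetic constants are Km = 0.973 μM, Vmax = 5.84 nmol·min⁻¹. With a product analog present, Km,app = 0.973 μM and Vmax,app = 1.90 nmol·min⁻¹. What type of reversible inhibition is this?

Vmax decreases (5.84 → 1.90 nmol·min⁻¹) while Km is unchanged — pure noncompetitive inhibition.

noncompetitive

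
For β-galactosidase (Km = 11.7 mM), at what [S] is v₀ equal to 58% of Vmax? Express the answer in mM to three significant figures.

16.2 mM

v/Vmax = [S]/(Km+[S]) = 0.58, so [S] = Km·0.58/(1 − 0.58) = 11.7 × 1.381.
[S] = 16.2 mM.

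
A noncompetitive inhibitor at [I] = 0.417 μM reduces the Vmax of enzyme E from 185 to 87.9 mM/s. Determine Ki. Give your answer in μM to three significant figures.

0.377 μM

Noncompetitive: Vmax,app = Vmax/α with α = 1 + [I]/Ki.
α = Vmax/Vmax,app = 185/87.9 = 2.105.
Ki = [I]/(α − 1) = 0.417/1.105 = 0.377 μM.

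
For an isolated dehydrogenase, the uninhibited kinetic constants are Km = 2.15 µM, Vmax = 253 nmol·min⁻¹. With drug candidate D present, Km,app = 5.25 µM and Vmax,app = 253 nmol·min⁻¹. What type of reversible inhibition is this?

Km increases (2.15 → 5.25 µM) while Vmax is unchanged — the hallmark of competitive inhibition.

competitive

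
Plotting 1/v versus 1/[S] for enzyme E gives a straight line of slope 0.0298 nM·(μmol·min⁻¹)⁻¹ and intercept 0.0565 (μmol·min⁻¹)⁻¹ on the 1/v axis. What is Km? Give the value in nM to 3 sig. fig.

y-intercept = 1/Vmax ⇒ Vmax = 17.7 μmol·min⁻¹; slope = Km/Vmax ⇒ Km = slope × Vmax.
Km = 0.0298 × 17.7 = 0.527 nM.

0.527 nM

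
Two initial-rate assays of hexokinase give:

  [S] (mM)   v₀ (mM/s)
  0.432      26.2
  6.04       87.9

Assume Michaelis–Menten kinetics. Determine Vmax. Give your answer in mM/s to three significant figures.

In reciprocal form, 1/v = (Km/Vmax)·(1/[S]) + 1/Vmax. The two points give (1/[S], 1/v) = (2.315, 0.03817) and (0.1656, 0.01138).
Slope = (0.03817 − 0.01138)/(2.315 − 0.1656) = 0.01247; intercept = 0.03817 − 0.01247×2.315 = 0.009313.
Vmax = 1/intercept = 107 mM/s; Km = slope × Vmax = 0.01247 × 107 = 1.34 mM.

107 mM/s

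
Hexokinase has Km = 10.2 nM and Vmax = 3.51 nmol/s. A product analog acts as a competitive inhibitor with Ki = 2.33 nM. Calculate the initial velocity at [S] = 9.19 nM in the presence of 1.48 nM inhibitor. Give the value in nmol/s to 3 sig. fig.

With α = 1 + [I]/Ki = 1 + 1.48/2.33 = 1.635, the competitive rate law is v = Vmax[S] / (αKm + [S]).
v = 3.51×9.19 / (1.635×10.2 + 9.19) = 32.26/25.87 = 1.25 nmol/s.

1.25 nmol/s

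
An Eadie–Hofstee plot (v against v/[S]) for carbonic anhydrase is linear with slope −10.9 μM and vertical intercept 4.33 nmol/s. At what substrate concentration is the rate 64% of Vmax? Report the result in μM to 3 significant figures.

19.4 μM

The Eadie–Hofstee slope gives Km = 10.9 μM (slope = −Km).
v/Vmax = [S]/(Km+[S]) = 0.64 ⇒ [S] = Km·0.64/(1−0.64) = 10.9 × 1.778 = 19.4 μM.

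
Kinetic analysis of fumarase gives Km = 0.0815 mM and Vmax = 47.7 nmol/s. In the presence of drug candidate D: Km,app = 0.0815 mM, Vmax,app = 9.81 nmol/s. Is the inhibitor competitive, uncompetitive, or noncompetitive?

noncompetitive

Vmax decreases (47.7 → 9.81 nmol/s) while Km is unchanged — pure noncompetitive inhibition.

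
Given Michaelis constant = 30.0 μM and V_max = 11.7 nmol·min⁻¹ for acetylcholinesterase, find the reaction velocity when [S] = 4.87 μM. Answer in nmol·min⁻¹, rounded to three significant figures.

v = Vmax·[S]/(Km + [S]) = 11.7 × 4.87 / (30.0 + 4.87)
  = 56.98 / 34.87 = 1.63 nmol·min⁻¹.

1.63 nmol·min⁻¹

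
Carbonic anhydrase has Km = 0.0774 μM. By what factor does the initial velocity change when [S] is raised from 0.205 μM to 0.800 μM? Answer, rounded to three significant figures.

1.26

Since Vmax cancels, v₂/v₁ = [S]₂(Km+[S]₁) / [S]₁(Km+[S]₂).
= 0.800×(0.0774+0.205) / (0.205×(0.0774+0.800)) = 0.2259/0.1799 = 1.26.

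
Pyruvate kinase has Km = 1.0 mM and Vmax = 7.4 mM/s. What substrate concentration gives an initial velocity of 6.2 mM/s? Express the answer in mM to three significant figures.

5.17 mM

The required fractional saturation is v/Vmax = 6.2/7.4 = 0.8378.
Then [S]/(Km+[S]) = 0.8378 ⇒ [S] = 1.0 × 0.8378/(1 − 0.8378) = 5.17 mM.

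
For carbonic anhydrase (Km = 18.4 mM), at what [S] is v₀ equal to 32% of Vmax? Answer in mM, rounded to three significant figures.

8.66 mM

v/Vmax = [S]/(Km+[S]) = 0.32, so [S] = Km·0.32/(1 − 0.32) = 18.4 × 0.4706.
[S] = 8.66 mM.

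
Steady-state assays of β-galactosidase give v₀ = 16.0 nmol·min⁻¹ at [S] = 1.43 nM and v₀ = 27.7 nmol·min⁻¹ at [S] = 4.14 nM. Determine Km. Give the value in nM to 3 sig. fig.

In reciprocal form, 1/v = (Km/Vmax)·(1/[S]) + 1/Vmax. The two points give (1/[S], 1/v) = (0.6993, 0.06250) and (0.2415, 0.03610).
Slope = (0.06250 − 0.03610)/(0.6993 − 0.2415) = 0.05767; intercept = 0.06250 − 0.05767×0.6993 = 0.02217.
Vmax = 1/intercept = 45.1 nmol·min⁻¹; Km = slope × Vmax = 0.05767 × 45.1 = 2.60 nM.

2.60 nM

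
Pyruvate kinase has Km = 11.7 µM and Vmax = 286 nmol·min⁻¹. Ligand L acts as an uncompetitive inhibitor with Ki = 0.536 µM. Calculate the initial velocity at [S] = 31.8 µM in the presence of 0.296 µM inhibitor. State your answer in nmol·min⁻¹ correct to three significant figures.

149 nmol·min⁻¹

α = 1 + [I]/Ki = 1 + 0.296/0.536 = 1.552.
For an uncompetitive inhibitor, both parameters are divided by α, giving Vmax/α and Km/α: Km,app = 7.54 µM, Vmax,app = 184 nmol·min⁻¹.
v = Vmax,app·[S]/(Km,app + [S]) = 184 × 31.8/(7.54 + 31.8) = 149 nmol·min⁻¹.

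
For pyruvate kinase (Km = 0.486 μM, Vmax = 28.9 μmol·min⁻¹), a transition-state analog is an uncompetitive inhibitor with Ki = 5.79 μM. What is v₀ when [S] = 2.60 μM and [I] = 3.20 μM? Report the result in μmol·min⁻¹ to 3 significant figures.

α = 1 + [I]/Ki = 1 + 3.20/5.79 = 1.553.
For an uncompetitive inhibitor, both parameters are divided by α, giving Vmax/α and Km/α: Km,app = 0.313 μM, Vmax,app = 18.6 μmol·min⁻¹.
v = Vmax,app·[S]/(Km,app + [S]) = 18.6 × 2.60/(0.313 + 2.60) = 16.6 μmol·min⁻¹.

16.6 μmol·min⁻¹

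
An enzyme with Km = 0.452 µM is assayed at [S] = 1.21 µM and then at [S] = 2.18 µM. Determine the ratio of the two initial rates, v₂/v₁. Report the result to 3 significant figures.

1.14

The fractional saturations are [S]/(Km+[S]) = 1.21/1.662 = 0.7280 and 2.18/2.632 = 0.8283.
v₂/v₁ is just their ratio: 0.8283/0.7280 = 1.14.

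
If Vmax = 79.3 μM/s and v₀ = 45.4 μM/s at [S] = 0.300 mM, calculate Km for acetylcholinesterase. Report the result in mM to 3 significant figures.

v/Vmax = 45.4/79.3 = 0.5725 = [S]/(Km+[S]).
So Km + [S] = [S]/0.5725 = 0.5240 mM, giving Km = 0.5240 − 0.300 = 0.224 mM.

0.224 mM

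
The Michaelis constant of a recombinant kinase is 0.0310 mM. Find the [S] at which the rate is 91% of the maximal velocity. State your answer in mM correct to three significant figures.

v/Vmax = [S]/(Km+[S]) = 0.91, so [S] = Km·0.91/(1 − 0.91) = 0.0310 × 10.11.
[S] = 0.313 mM.

0.313 mM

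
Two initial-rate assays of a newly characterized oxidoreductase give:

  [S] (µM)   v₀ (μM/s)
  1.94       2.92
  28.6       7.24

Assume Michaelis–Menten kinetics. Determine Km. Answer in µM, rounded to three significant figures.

3.45 µM

In reciprocal form, 1/v = (Km/Vmax)·(1/[S]) + 1/Vmax. The two points give (1/[S], 1/v) = (0.5155, 0.3425) and (0.03497, 0.1381).
Slope = (0.3425 − 0.1381)/(0.5155 − 0.03497) = 0.4253; intercept = 0.3425 − 0.4253×0.5155 = 0.1233.
Vmax = 1/intercept = 8.11 μM/s; Km = slope × Vmax = 0.4253 × 8.11 = 3.45 µM.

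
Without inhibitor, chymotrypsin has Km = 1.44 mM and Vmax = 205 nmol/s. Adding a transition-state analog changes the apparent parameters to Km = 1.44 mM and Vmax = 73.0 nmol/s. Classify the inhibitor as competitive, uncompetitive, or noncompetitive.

Vmax decreases (205 → 73.0 nmol/s) while Km is unchanged — pure noncompetitive inhibition.

noncompetitive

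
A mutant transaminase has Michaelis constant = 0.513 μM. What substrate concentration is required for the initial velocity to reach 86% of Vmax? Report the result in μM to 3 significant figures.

3.15 μM

v/Vmax = [S]/(Km+[S]) = 0.86, so [S] = Km·0.86/(1 − 0.86) = 0.513 × 6.143.
[S] = 3.15 μM.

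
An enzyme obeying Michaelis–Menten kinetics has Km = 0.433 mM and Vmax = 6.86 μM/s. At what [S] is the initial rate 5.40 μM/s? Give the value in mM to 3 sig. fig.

Rearranging v = Vmax[S]/(Km+[S]) gives [S] = Km·v/(Vmax − v).
[S] = 0.433 × 5.40 / (6.86 − 5.40) = 2.338/1.460 = 1.60 mM.

1.60 mM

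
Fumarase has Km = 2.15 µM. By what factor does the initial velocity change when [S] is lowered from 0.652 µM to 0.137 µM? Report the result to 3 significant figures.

The fractional saturations are [S]/(Km+[S]) = 0.652/2.802 = 0.2327 and 0.137/2.287 = 0.05990.
v₂/v₁ is just their ratio: 0.05990/0.2327 = 0.257.

0.257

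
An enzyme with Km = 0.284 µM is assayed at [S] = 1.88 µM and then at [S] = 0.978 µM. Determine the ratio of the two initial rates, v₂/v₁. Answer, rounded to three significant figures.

0.892

The fractional saturations are [S]/(Km+[S]) = 1.88/2.164 = 0.8688 and 0.978/1.262 = 0.7750.
v₂/v₁ is just their ratio: 0.7750/0.8688 = 0.892.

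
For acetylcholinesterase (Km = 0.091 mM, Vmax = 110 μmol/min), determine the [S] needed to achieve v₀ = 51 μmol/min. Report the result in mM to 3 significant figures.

0.0787 mM

Rearranging v = Vmax[S]/(Km+[S]) gives [S] = Km·v/(Vmax − v).
[S] = 0.091 × 51 / (110 − 51) = 4.641/59.00 = 0.0787 mM.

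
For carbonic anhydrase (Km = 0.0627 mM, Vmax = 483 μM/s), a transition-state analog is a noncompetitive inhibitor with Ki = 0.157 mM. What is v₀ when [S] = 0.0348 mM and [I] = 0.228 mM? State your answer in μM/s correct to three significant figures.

α = 1 + [I]/Ki = 1 + 0.228/0.157 = 2.452.
For a noncompetitive inhibitor, Vmax is reduced to Vmax/α while Km is unchanged: Km,app = 0.0627 mM, Vmax,app = 197 μM/s.
v = Vmax,app·[S]/(Km,app + [S]) = 197 × 0.0348/(0.0627 + 0.0348) = 70.3 μM/s.

70.3 μM/s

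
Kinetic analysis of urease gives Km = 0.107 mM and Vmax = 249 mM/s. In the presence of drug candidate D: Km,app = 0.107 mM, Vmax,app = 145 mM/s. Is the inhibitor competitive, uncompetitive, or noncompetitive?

Vmax decreases (249 → 145 mM/s) while Km is unchanged — pure noncompetitive inhibition.

noncompetitive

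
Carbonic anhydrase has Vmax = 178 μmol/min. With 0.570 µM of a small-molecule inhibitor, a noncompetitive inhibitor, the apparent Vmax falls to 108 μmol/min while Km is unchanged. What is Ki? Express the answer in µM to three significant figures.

0.879 µM

Noncompetitive: Vmax,app = Vmax/α with α = 1 + [I]/Ki.
α = Vmax/Vmax,app = 178/108 = 1.648.
Since α = 1 + [I]/Ki, [I]/Ki = 1.648 − 1 = 0.6481 and Ki = 0.570/0.6481 = 0.879 µM.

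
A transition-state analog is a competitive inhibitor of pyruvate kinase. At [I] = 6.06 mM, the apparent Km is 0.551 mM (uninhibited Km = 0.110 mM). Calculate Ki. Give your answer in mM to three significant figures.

1.51 mM

Competitive: Km,app = α·Km with α = 1 + [I]/Ki.
α = Km,app/Km = 0.551/0.110 = 5.009.
Since α = 1 + [I]/Ki, [I]/Ki = 5.009 − 1 = 4.009 and Ki = 6.06/4.009 = 1.51 mM.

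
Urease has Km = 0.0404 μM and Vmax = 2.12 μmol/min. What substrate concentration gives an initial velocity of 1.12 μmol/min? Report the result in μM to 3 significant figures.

0.0452 μM

The required fractional saturation is v/Vmax = 1.12/2.12 = 0.5283.
Then [S]/(Km+[S]) = 0.5283 ⇒ [S] = 0.0404 × 0.5283/(1 − 0.5283) = 0.0452 μM.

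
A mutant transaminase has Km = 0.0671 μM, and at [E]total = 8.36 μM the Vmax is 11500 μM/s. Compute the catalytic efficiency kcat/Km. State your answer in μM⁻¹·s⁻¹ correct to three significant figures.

20500 μM⁻¹·s⁻¹

kcat = Vmax/[E]total = 11500/8.36 = 1380 s⁻¹.
kcat/Km = 1380/0.0671 = 20500 μM⁻¹·s⁻¹.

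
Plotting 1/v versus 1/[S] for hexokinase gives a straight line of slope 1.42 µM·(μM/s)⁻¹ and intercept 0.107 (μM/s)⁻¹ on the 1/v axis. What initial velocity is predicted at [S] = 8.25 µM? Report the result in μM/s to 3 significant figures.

3.58 μM/s

The y-intercept is 1/Vmax, so Vmax = 1/0.107 = 9.35 μM/s.
The slope is Km/Vmax, so Km = 1.42 × 9.35 = 13.3 µM.
Then v = 9.35 × 8.25/(13.3 + 8.25) = 3.58 μM/s.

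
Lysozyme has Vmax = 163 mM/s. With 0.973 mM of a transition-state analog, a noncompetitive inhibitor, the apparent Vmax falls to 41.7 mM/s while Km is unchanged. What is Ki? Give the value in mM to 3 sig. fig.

Noncompetitive: Vmax,app = Vmax/α with α = 1 + [I]/Ki.
α = Vmax/Vmax,app = 163/41.7 = 3.909.
Ki = [I]/(α − 1) = 0.973/2.909 = 0.334 mM.

0.334 mM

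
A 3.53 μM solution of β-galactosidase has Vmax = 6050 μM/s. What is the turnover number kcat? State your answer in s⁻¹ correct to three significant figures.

1710 s⁻¹

kcat = Vmax/[E]total = 6050 μM/s / 3.53 μM = 1710 s⁻¹.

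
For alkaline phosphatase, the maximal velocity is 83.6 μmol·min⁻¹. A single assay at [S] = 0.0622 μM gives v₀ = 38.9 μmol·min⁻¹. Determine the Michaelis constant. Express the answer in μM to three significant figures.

0.0715 μM

v/Vmax = 38.9/83.6 = 0.4653 = [S]/(Km+[S]).
So Km + [S] = [S]/0.4653 = 0.1337 μM, giving Km = 0.1337 − 0.0622 = 0.0715 μM.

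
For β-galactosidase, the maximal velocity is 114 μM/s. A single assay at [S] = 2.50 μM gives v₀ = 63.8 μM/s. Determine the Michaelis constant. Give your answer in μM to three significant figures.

1.97 μM

From v = Vmax[S]/(Km+[S]), Km = [S](Vmax − v)/v.
Km = 2.50 × (114 − 63.8) / 63.8 = 125.5/63.8 = 1.97 μM.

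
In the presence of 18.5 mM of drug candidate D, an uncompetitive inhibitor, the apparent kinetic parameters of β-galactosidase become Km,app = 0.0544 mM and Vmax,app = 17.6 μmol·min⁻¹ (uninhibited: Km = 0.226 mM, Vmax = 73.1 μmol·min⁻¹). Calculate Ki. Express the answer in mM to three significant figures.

5.87 mM

Uncompetitive: Vmax,app = Vmax/α (and Km,app = Km/α) with α = 1 + [I]/Ki.
α = Vmax/Vmax,app = 73.1/17.6 = 4.153.
Since α = 1 + [I]/Ki, [I]/Ki = 4.153 − 1 = 3.153 and Ki = 18.5/3.153 = 5.87 mM.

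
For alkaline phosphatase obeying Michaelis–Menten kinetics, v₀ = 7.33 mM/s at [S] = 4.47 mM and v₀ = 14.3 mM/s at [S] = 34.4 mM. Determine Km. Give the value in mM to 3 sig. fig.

5.69 mM

From v = Vmax[S]/(Km+[S]), each point gives Vmax = v(Km+[S])/[S].
Equating: 7.33(Km+4.47)/4.47 = 14.3(Km+34.4)/34.4.
1.640·Km + 7.33 = 0.4157·Km + 14.3, so (1.640 − 0.4157)·Km = 14.3 − 7.33.
Km = 6.970/1.224 = 5.69 mM; then Vmax = 7.33(5.69+4.47)/4.47 = 16.7 mM/s.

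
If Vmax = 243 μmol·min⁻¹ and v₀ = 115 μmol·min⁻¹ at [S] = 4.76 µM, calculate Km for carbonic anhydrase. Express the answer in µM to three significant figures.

From v = Vmax[S]/(Km+[S]), Km = [S](Vmax − v)/v.
Km = 4.76 × (243 − 115) / 115 = 609.3/115 = 5.30 µM.

5.30 µM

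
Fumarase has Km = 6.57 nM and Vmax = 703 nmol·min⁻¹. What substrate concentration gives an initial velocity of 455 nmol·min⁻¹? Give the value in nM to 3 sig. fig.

The required fractional saturation is v/Vmax = 455/703 = 0.6472.
Then [S]/(Km+[S]) = 0.6472 ⇒ [S] = 6.57 × 0.6472/(1 − 0.6472) = 12.1 nM.

12.1 nM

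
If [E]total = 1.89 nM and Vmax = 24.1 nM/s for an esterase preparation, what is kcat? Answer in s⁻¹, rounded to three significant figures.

12.8 s⁻¹

kcat = Vmax/[E]total = 24.1 nM/s / 1.89 nM = 12.8 s⁻¹.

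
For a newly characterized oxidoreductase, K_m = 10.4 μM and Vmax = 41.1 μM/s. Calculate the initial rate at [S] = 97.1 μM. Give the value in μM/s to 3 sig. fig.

[S]/(Km+[S]) = 97.1/107.5 = 0.9033, the fractional saturation.
v = 0.9033 × Vmax = 0.9033 × 41.1 = 37.1 μM/s.

37.1 μM/s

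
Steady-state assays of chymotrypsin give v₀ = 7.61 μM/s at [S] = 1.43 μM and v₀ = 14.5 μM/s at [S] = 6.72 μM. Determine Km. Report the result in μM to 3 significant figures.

2.18 μM

From v = Vmax[S]/(Km+[S]), each point gives Vmax = v(Km+[S])/[S].
Equating: 7.61(Km+1.43)/1.43 = 14.5(Km+6.72)/6.72.
5.322·Km + 7.61 = 2.158·Km + 14.5, so (5.322 − 2.158)·Km = 14.5 − 7.61.
Km = 6.890/3.164 = 2.18 μM; then Vmax = 7.61(2.18+1.43)/1.43 = 19.2 μM/s.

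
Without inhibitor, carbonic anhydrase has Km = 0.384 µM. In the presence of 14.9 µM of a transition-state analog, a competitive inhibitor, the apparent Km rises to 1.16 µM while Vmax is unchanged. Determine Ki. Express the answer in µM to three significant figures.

7.37 µM

Competitive: Km,app = α·Km with α = 1 + [I]/Ki.
α = Km,app/Km = 1.16/0.384 = 3.021.
Since α = 1 + [I]/Ki, [I]/Ki = 3.021 − 1 = 2.021 and Ki = 14.9/2.021 = 7.37 µM.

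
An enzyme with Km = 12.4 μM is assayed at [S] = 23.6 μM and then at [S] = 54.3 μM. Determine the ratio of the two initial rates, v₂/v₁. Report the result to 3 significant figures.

1.24

Since Vmax cancels, v₂/v₁ = [S]₂(Km+[S]₁) / [S]₁(Km+[S]₂).
= 54.3×(12.4+23.6) / (23.6×(12.4+54.3)) = 1955/1574 = 1.24.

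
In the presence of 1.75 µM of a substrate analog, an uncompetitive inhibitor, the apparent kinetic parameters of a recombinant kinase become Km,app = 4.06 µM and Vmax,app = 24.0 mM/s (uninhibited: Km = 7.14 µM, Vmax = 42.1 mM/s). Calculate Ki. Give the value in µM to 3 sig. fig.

2.32 µM

Uncompetitive: Vmax,app = Vmax/α (and Km,app = Km/α) with α = 1 + [I]/Ki.
α = Vmax/Vmax,app = 42.1/24.0 = 1.754.
Ki = [I]/(α − 1) = 1.75/0.7542 = 2.32 µM.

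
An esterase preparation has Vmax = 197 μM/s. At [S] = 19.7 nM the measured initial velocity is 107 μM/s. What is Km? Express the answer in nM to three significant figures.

v/Vmax = 107/197 = 0.5431 = [S]/(Km+[S]).
So Km + [S] = [S]/0.5431 = 36.27 nM, giving Km = 36.27 − 19.7 = 16.6 nM.

16.6 nM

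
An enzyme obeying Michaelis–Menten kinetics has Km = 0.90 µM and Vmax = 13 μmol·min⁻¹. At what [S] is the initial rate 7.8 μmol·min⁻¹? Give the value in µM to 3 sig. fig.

1.35 µM

The required fractional saturation is v/Vmax = 7.8/13 = 0.6000.
Then [S]/(Km+[S]) = 0.6000 ⇒ [S] = 0.90 × 0.6000/(1 − 0.6000) = 1.35 µM.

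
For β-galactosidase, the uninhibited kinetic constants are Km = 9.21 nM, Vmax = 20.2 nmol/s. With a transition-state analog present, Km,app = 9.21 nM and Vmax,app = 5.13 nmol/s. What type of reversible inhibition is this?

Vmax decreases (20.2 → 5.13 nmol/s) while Km is unchanged — pure noncompetitive inhibition.

noncompetitive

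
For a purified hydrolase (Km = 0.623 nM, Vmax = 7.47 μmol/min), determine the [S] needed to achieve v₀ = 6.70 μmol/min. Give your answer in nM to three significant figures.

The required fractional saturation is v/Vmax = 6.70/7.47 = 0.8969.
Then [S]/(Km+[S]) = 0.8969 ⇒ [S] = 0.623 × 0.8969/(1 − 0.8969) = 5.42 nM.

5.42 nM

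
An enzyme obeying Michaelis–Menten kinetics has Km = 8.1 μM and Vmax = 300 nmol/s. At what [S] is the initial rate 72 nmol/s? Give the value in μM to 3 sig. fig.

The required fractional saturation is v/Vmax = 72/300 = 0.2400.
Then [S]/(Km+[S]) = 0.2400 ⇒ [S] = 8.1 × 0.2400/(1 − 0.2400) = 2.56 μM.

2.56 μM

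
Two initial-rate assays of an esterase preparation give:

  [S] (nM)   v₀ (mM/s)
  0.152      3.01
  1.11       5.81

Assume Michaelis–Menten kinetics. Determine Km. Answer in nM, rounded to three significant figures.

In reciprocal form, 1/v = (Km/Vmax)·(1/[S]) + 1/Vmax. The two points give (1/[S], 1/v) = (6.579, 0.3322) and (0.9009, 0.1721).
Slope = (0.3322 − 0.1721)/(6.579 − 0.9009) = 0.02820; intercept = 0.3322 − 0.02820×6.579 = 0.1467.
Vmax = 1/intercept = 6.82 mM/s; Km = slope × Vmax = 0.02820 × 6.82 = 0.192 nM.

0.192 nM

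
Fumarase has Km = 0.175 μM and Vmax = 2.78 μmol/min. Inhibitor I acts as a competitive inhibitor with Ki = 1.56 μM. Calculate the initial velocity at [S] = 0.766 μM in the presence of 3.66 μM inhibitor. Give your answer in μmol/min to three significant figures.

1.58 μmol/min

With α = 1 + [I]/Ki = 1 + 3.66/1.56 = 3.346, the competitive rate law is v = Vmax[S] / (αKm + [S]).
v = 2.78×0.766 / (3.346×0.175 + 0.766) = 2.129/1.352 = 1.58 μmol/min.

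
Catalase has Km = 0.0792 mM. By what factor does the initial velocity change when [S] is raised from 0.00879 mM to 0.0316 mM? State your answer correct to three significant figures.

Since Vmax cancels, v₂/v₁ = [S]₂(Km+[S]₁) / [S]₁(Km+[S]₂).
= 0.0316×(0.0792+0.00879) / (0.00879×(0.0792+0.0316)) = 0.002780/0.0009739 = 2.85.

2.85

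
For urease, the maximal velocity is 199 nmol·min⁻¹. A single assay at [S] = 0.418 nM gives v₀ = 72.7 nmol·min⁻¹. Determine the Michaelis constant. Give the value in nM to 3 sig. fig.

v/Vmax = 72.7/199 = 0.3653 = [S]/(Km+[S]).
So Km + [S] = [S]/0.3653 = 1.144 nM, giving Km = 1.144 − 0.418 = 0.726 nM.

0.726 nM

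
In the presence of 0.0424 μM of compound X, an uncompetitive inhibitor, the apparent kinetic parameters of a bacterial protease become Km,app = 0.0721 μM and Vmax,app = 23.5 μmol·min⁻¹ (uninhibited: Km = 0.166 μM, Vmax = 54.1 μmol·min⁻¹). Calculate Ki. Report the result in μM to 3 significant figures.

Uncompetitive: Vmax,app = Vmax/α (and Km,app = Km/α) with α = 1 + [I]/Ki.
α = Vmax/Vmax,app = 54.1/23.5 = 2.302.
Ki = [I]/(α − 1) = 0.0424/1.302 = 0.0326 μM.

0.0326 μM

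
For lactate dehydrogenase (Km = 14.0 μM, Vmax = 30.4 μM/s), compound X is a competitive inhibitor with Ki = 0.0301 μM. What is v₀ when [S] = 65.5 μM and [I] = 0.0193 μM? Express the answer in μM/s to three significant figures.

α = 1 + [I]/Ki = 1 + 0.0193/0.0301 = 1.641.
For a competitive inhibitor, Vmax is unchanged and the apparent Km becomes α·Km: Km,app = 23.0 μM, Vmax,app = 30.4 μM/s.
v = Vmax,app·[S]/(Km,app + [S]) = 30.4 × 65.5/(23.0 + 65.5) = 22.5 μM/s.

22.5 μM/s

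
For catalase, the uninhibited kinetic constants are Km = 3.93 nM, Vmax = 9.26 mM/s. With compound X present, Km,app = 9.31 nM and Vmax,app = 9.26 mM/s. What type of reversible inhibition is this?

Km increases (3.93 → 9.31 nM) while Vmax is unchanged — the hallmark of competitive inhibition.

competitive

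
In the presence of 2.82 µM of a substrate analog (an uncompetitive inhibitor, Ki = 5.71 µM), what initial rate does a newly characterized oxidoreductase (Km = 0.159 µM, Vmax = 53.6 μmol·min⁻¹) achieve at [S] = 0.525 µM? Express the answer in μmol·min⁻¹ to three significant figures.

With α = 1 + [I]/Ki = 1 + 2.82/5.71 = 1.494, the uncompetitive rate law is v = (Vmax/α)·[S] / (Km/α + [S]).
v = (53.6/1.494)×0.525 / (0.159/1.494 + 0.525) = 18.84/0.6314 = 29.8 μmol·min⁻¹.

29.8 μmol·min⁻¹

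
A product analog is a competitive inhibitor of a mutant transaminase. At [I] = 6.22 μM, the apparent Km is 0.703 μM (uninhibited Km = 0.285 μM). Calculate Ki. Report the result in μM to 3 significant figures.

4.24 μM

Competitive: Km,app = α·Km with α = 1 + [I]/Ki.
α = Km,app/Km = 0.703/0.285 = 2.467.
Since α = 1 + [I]/Ki, [I]/Ki = 2.467 − 1 = 1.467 and Ki = 6.22/1.467 = 4.24 μM.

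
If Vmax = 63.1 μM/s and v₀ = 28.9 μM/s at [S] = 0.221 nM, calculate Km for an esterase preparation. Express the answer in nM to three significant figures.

0.262 nM

v/Vmax = 28.9/63.1 = 0.4580 = [S]/(Km+[S]).
So Km + [S] = [S]/0.4580 = 0.4825 nM, giving Km = 0.4825 − 0.221 = 0.262 nM.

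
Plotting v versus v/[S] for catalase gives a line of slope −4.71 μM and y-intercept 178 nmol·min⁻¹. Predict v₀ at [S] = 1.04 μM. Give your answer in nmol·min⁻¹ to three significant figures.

32.2 nmol·min⁻¹

In the Eadie–Hofstee form v = Vmax − Km·(v/[S]), the slope is −Km and the intercept is Vmax, so Km = 4.71 μM and Vmax = 178 nmol·min⁻¹.
v = 178 × 1.04/(4.71 + 1.04) = 32.2 nmol·min⁻¹.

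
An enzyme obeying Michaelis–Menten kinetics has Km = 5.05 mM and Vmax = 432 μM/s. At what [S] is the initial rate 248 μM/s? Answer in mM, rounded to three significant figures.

Rearranging v = Vmax[S]/(Km+[S]) gives [S] = Km·v/(Vmax − v).
[S] = 5.05 × 248 / (432 − 248) = 1252/184.0 = 6.81 mM.

6.81 mM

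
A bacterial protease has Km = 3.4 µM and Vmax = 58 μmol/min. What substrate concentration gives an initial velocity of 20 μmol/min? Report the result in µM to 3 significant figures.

1.79 µM

Rearranging v = Vmax[S]/(Km+[S]) gives [S] = Km·v/(Vmax − v).
[S] = 3.4 × 20 / (58 − 20) = 68.00/38.00 = 1.79 µM.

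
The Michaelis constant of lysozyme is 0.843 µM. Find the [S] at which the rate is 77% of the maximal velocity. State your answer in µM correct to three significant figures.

v/Vmax = [S]/(Km+[S]) = 0.77, so [S] = Km·0.77/(1 − 0.77) = 0.843 × 3.348.
[S] = 2.82 µM.

2.82 µM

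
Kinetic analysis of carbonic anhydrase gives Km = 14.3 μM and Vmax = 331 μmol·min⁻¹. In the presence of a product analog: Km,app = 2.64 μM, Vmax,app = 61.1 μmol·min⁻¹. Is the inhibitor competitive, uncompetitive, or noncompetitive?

uncompetitive

Both Km and Vmax decrease by the same factor (~5.42-fold) — characteristic of uncompetitive inhibition.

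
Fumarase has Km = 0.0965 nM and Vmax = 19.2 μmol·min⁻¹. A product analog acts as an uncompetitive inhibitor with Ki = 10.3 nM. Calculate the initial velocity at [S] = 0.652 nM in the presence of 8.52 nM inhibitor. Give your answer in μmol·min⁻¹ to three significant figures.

9.72 μmol·min⁻¹

With α = 1 + [I]/Ki = 1 + 8.52/10.3 = 1.827, the uncompetitive rate law is v = (Vmax/α)·[S] / (Km/α + [S]).
v = (19.2/1.827)×0.652 / (0.0965/1.827 + 0.652) = 6.851/0.7048 = 9.72 μmol·min⁻¹.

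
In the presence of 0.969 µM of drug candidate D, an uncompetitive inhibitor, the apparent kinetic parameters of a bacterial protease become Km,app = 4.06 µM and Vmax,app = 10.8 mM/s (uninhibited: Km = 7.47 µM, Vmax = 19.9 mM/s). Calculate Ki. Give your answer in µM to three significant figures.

1.15 µM

Uncompetitive: Vmax,app = Vmax/α (and Km,app = Km/α) with α = 1 + [I]/Ki.
α = Vmax/Vmax,app = 19.9/10.8 = 1.843.
Since α = 1 + [I]/Ki, [I]/Ki = 1.843 − 1 = 0.8426 and Ki = 0.969/0.8426 = 1.15 µM.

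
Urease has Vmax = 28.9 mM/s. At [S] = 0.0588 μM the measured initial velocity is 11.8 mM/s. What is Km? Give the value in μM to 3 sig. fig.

From v = Vmax[S]/(Km+[S]), Km = [S](Vmax − v)/v.
Km = 0.0588 × (28.9 − 11.8) / 11.8 = 1.005/11.8 = 0.0852 μM.

0.0852 μM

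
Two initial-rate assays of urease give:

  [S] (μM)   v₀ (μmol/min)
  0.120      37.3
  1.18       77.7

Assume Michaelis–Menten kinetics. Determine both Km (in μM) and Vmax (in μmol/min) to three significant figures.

Km = 0.165 μM; Vmax = 88.6 μmol/min

In reciprocal form, 1/v = (Km/Vmax)·(1/[S]) + 1/Vmax. The two points give (1/[S], 1/v) = (8.333, 0.02681) and (0.8475, 0.01287).
Slope = (0.02681 − 0.01287)/(8.333 − 0.8475) = 0.001862; intercept = 0.02681 − 0.001862×8.333 = 0.01129.
Vmax = 1/intercept = 88.6 μmol/min; Km = slope × Vmax = 0.001862 × 88.6 = 0.165 μM.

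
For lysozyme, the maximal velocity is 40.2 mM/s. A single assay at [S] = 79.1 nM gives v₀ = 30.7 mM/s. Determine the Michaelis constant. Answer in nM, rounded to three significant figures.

24.5 nM

From v = Vmax[S]/(Km+[S]), Km = [S](Vmax − v)/v.
Km = 79.1 × (40.2 − 30.7) / 30.7 = 751.5/30.7 = 24.5 nM.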